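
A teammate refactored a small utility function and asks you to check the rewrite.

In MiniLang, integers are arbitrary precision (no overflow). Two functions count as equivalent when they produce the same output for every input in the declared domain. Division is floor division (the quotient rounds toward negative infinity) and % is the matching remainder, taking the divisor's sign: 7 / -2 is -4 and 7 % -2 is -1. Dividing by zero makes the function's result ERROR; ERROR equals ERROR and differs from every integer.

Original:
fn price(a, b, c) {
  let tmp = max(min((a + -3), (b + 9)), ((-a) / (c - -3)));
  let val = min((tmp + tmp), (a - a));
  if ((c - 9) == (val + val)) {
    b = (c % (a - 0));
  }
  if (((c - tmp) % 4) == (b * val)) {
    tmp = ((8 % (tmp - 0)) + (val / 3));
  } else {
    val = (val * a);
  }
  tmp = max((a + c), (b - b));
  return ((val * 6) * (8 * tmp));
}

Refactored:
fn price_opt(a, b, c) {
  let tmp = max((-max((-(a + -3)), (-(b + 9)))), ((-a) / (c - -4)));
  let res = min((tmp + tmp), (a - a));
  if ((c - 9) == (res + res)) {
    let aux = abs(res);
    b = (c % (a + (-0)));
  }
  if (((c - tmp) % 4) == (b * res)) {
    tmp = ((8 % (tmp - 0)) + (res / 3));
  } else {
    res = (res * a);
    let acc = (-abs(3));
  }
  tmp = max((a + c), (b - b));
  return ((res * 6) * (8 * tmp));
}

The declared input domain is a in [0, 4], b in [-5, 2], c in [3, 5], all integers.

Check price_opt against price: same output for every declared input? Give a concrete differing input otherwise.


The suspicious edit (`-3` became `-4`) never changes the result for any input inside the declared domain; all 120 inputs agree.
verdict: equivalent


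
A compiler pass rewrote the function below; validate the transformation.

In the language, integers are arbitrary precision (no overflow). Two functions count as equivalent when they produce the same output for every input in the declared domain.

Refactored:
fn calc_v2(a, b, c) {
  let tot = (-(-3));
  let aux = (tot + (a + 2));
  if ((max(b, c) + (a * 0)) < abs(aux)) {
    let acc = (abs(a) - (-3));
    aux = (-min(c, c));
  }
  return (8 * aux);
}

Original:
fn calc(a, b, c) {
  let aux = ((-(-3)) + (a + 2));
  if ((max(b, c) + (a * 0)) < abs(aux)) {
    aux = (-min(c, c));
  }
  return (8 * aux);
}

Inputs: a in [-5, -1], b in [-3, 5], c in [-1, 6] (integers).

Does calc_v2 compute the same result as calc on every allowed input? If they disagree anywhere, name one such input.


Differences: arithmetic usage differs; constant usage differs; min/max/abs usage differs; statement counts differ; local variable names differ — yet all 360 inputs agree.
verdict: equivalent


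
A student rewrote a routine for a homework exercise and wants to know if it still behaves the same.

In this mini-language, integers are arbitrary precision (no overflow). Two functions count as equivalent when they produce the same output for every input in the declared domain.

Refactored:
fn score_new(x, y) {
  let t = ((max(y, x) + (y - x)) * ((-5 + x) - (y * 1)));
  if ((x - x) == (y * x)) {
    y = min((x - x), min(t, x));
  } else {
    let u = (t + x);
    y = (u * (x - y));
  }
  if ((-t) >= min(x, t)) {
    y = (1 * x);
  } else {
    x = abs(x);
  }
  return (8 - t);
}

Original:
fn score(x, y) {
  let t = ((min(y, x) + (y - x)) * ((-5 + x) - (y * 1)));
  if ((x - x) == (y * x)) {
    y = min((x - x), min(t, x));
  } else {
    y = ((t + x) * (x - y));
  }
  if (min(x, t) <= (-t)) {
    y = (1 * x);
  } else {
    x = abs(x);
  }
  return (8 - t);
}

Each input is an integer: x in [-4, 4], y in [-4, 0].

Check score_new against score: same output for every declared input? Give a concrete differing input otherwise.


Evaluate both at x=-4, y=-3.
score: t becomes 18; next ((x - x) == (y * x)) evaluates to false; next y becomes -14; next (min(x, t) <= (-t)) evaluates to false; next x becomes 4; next final value -10
score_new: t becomes 12; next ((x - x) == (y * x)) evaluates to false; next u becomes 8; next y becomes -8; next ((-t) >= min(x, t)) evaluates to false; next x becomes 4; next final value -4
-10 and -4 differ, so these are not the same function on this domain.
verdict: not equivalent; witness: x=-4, y=-3


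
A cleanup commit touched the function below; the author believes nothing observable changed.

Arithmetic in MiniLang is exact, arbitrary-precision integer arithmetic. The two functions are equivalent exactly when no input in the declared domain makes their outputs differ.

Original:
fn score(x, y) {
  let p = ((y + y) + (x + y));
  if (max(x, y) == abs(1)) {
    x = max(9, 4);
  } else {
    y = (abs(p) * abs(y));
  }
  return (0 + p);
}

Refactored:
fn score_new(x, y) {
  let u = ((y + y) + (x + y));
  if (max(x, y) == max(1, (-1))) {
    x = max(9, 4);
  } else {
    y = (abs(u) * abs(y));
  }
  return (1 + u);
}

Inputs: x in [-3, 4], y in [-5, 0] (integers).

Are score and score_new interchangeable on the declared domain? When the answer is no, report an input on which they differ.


Not equivalent: x=-3, y=-5 separates them (-18 vs -17).
score: p = -18; (max(x, y) == abs(1)) -> false; y = 90; return -18
score_new: u = -18; (max(x, y) == max(1, (-1))) -> false; y = 90; return -17
verdict: not equivalent; witness: x=-3, y=-5


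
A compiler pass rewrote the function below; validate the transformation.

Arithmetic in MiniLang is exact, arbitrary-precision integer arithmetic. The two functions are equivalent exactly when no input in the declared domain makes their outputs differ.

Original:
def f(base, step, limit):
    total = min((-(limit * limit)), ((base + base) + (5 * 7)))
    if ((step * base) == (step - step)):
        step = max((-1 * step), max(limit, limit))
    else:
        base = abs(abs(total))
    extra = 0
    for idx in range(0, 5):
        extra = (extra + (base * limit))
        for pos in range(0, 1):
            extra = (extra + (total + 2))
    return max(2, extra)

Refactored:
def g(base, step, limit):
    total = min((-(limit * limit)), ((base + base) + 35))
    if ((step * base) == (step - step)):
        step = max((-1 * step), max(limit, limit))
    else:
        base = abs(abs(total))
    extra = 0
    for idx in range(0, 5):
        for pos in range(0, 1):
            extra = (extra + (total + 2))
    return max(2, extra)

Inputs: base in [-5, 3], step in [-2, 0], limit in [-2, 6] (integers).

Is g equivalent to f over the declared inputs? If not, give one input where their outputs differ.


These are not equivalent — on base=-5, step=-2, limit=-1 the outputs split (2 vs 5).
f: total = -1; ((step * base) == (step - step)) -> false; base = 1; extra = 0; [idx=0]; extra = -1; [pos=0]; extra = 0; [idx=1]; extra = -1; [pos=0]; extra = 0; [idx=2]; extra = -1; [pos=0]; extra = 0; [idx=3]; extra = -1; [pos=0]; extra = 0; [idx=4]; extra = -1; [pos=0]; extra = 0; return 2
g: total = -1; ((step * base) == (step - step)) -> false; base = 1; extra = 0; [idx=0]; [pos=0]; extra = 1; [idx=1]; [pos=0]; extra = 2; [idx=2]; [pos=0]; extra = 3; [idx=3]; [pos=0]; extra = 4; [idx=4]; [pos=0]; extra = 5; return 5
verdict: not equivalent; witness: base=-5, step=-2, limit=-1


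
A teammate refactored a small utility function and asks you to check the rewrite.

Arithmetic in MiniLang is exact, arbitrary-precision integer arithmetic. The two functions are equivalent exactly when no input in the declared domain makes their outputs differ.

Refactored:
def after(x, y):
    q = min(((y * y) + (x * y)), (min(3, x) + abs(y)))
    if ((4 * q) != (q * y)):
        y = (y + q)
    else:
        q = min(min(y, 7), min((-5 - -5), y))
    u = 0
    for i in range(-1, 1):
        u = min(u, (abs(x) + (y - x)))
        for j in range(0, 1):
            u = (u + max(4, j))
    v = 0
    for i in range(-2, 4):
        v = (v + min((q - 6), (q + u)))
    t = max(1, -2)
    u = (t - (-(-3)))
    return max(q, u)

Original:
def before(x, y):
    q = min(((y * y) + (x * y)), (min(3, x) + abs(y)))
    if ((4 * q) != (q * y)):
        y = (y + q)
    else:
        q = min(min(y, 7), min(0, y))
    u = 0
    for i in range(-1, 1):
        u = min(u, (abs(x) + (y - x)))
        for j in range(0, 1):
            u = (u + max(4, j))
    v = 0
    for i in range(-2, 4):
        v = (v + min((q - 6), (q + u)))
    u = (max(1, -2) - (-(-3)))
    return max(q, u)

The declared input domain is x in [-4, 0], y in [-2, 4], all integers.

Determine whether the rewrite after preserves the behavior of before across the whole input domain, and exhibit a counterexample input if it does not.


The two are interchangeable: constant usage differs; arithmetic usage differs; statement counts differ; local variable names differ, and every declared input agrees.
Tracing x=-1, y=1: before: q=0, then ((4 * q) != (q * y)) is false, then q=0, then u=0, then (i=-1), then u=0, then (j=0), then u=4, then (i=0), then u=3, then (j=0), then u=7, then v=0, then (i=-2), then v=-6, then (i=-1), then v=-12, then (i=0), then v=-18, then (i=1), then v=-24, then (i=2), then v=-30, then (i=3), then v=-36, then u=-2, then returns 0 | after: q=0, then ((4 * q) != (q * y)) is false, then q=0, then u=0, then (i=-1), then u=0, then (j=0), then u=4, then (i=0), then u=3, then (j=0), then u=7, then v=0, then (i=-2), then v=-6, then (i=-1), then v=-12, then (i=0), then v=-18, then (i=1), then v=-24, then (i=2), then v=-30, then (i=3), then v=-36, then t=1, then u=-2, then returns 0 — matching result 0.
Across all 35 domain points the two functions coincide.
verdict: equivalent


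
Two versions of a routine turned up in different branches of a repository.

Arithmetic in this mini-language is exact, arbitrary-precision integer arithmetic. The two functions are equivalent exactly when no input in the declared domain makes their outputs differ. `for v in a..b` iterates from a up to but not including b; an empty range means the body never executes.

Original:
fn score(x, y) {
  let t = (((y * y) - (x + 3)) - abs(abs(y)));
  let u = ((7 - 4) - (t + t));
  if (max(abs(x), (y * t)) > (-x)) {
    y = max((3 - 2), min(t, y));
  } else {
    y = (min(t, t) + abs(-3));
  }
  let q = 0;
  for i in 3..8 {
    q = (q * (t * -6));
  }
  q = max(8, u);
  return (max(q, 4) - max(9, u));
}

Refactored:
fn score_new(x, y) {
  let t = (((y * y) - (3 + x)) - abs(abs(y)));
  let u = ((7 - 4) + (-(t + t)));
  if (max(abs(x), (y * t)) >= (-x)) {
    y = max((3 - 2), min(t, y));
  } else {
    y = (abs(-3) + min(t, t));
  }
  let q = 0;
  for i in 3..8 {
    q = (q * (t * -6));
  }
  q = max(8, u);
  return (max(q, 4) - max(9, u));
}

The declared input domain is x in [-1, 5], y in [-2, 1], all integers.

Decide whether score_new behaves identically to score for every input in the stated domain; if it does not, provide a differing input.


The suspicious edit (`(max(abs(x), (y * t)) > (-x))` became `(max(abs(x), (y * t)) >= (-x))`) never changes the result for any input inside the declared domain.
As a probe, take x=0, y=-2: score runs t=-1, then u=5, then (max(abs(x), (y * t)) > (-x)) is true, then y=1, then q=0, then (i=3), then q=0, then (i=4), then q=0, then (i=5), then q=0, then (i=6), then q=0, then (i=7), then q=0, then q=8, then returns -1; score_new runs t=-1, then u=5, then (max(abs(x), (y * t)) >= (-x)) is true, then y=1, then q=0, then (i=3), then q=0, then (i=4), then q=0, then (i=5), then q=0, then (i=6), then q=0, then (i=7), then q=0, then q=8, then returns -1; both end at -1.
Across all 28 domain points the two functions coincide.
verdict: equivalent


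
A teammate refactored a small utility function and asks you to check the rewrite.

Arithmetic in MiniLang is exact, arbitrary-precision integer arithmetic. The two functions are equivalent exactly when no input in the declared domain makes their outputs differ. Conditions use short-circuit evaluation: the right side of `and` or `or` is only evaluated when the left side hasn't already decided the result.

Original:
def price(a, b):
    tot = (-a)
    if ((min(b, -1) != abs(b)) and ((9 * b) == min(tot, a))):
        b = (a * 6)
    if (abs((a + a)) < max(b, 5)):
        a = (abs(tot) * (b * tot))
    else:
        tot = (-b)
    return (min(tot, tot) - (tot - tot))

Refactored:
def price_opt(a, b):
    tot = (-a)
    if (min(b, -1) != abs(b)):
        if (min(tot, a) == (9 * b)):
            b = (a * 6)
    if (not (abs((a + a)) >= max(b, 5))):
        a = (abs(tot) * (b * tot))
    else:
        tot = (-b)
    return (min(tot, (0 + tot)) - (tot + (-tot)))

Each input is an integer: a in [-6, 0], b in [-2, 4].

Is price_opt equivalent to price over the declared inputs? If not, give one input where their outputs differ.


Although branching structure differs, comparison usage differs, statement counts differ, boolean connective usage differs, arithmetic usage differs, constant usage differs, 49/49 inputs agree.
verdict: equivalent


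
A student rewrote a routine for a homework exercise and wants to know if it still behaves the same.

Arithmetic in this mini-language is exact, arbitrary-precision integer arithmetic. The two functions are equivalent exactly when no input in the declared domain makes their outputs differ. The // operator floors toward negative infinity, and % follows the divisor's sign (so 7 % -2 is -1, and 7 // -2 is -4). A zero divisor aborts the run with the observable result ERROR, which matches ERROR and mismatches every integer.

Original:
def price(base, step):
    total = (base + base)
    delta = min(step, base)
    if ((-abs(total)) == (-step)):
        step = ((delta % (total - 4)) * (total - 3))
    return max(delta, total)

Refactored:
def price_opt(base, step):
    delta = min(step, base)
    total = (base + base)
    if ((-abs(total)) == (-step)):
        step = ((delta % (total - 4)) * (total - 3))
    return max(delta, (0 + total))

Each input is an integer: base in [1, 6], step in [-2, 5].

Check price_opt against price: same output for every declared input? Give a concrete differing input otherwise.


The two are interchangeable: arithmetic usage differs, constant usage differs, and every declared input agrees.
Tracing base=4, step=-2: price: total becomes 8; next delta becomes -2; next ((-abs(total)) == (-step)) evaluates to false; next final value 8 | price_opt: delta becomes -2; next total becomes 8; next ((-abs(total)) == (-step)) evaluates to false; next final value 8 — matching result 8.
Every one of the 48 inputs gives matching results.
verdict: equivalent


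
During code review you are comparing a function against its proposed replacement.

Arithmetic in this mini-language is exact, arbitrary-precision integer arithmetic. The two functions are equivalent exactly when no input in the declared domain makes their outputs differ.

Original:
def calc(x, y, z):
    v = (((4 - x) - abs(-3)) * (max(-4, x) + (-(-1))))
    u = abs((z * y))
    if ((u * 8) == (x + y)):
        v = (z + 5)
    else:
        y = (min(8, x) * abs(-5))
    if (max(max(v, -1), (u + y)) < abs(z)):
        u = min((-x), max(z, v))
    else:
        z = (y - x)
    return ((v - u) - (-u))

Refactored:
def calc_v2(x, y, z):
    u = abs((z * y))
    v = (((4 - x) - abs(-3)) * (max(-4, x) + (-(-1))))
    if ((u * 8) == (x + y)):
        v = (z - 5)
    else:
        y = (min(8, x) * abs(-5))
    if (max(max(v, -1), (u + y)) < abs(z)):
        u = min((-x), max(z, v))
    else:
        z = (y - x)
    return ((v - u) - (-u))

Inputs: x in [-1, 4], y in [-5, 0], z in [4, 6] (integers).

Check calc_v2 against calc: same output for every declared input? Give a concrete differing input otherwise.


Take x=0, y=0, z=4.
calc: v becomes 1; next u becomes 0; next ((u * 8) == (x + y)) evaluates to true; next v becomes 9; next (max(max(v, -1), (u + y)) < abs(z)) evaluates to false; next z becomes 0; next final value 9
calc_v2: u becomes 0; next v becomes 1; next ((u * 8) == (x + y)) evaluates to true; next v becomes -1; next (max(max(v, -1), (u + y)) < abs(z)) evaluates to true; next u becomes 0; next final value -1
9 vs -1 — the two versions disagree here.
verdict: not equivalent; witness: x=0, y=0, z=4


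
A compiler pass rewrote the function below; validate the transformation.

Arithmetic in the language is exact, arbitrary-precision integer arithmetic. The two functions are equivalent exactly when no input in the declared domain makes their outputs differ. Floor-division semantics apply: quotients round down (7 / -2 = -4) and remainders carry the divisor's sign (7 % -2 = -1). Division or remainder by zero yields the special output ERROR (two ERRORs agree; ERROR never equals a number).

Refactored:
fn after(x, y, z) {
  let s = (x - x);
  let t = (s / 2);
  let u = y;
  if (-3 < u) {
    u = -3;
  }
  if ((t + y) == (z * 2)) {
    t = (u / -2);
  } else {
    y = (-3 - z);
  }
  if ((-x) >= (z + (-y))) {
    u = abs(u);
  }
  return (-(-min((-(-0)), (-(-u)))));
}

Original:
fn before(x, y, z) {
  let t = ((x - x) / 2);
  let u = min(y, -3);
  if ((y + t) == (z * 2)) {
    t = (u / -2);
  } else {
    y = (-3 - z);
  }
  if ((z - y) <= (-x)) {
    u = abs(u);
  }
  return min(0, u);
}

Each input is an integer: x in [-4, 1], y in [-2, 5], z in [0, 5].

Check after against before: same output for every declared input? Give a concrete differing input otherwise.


The two are interchangeable: arithmetic usage differs; comparison usage differs; local variable names differ; branching structure differs; constant usage differs; statement counts differ; min/max/abs usage differs, and every declared input agrees.
One worked example (x=-2, y=1, z=1) — before: t=0, then u=-3, then ((y + t) == (z * 2)) is false, then y=-4, then ((z - y) <= (-x)) is false, then returns -3; after: s=0, then t=0, then u=1, then (-3 < u) is true, then u=-3, then ((t + y) == (z * 2)) is false, then y=-4, then ((-x) >= (z + (-y))) is false, then returns -3; agreement on -3.
Across all 288 domain points the two functions coincide.
verdict: equivalent


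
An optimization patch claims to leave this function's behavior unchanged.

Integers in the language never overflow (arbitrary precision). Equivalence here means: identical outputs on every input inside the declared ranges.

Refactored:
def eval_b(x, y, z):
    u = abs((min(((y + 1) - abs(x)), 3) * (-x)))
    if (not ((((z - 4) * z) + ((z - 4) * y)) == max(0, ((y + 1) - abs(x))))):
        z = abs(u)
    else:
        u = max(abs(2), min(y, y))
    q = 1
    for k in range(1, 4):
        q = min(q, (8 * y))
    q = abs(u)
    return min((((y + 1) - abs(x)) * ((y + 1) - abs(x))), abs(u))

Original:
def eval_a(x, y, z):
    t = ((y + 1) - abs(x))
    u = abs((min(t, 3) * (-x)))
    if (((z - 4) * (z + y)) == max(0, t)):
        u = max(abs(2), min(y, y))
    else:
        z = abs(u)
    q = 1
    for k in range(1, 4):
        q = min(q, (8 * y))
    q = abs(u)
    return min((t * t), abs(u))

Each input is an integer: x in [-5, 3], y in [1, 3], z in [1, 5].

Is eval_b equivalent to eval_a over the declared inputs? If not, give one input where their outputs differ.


Behavior is preserved: although constant usage differs; min/max/abs usage differs; local variable names differ; arithmetic usage differs; statement counts differ; boolean connective usage differs, the outputs never diverge.
Spot check at x=-2, y=1, z=1 — eval_a: t := 0 | u := 0 | (((z - 4) * (z + y)) == max(0, t)): false | z := 0 | q := 1 | iter k=1: | q := 1 | iter k=2: | q := 1 | iter k=3: | q := 1 | q := 0 | result 0. eval_b: u := 0 | (not ((((z - 4) * z) + ((z - 4) * y)) == max(0, ((y + 1) - abs(x))))): true | z := 0 | q := 1 | iter k=1: | q := 1 | iter k=2: | q := 1 | iter k=3: | q := 1 | q := 0 | result 0. Both give 0.
Sweeping the whole domain (135 inputs) finds no disagreement.
verdict: equivalent


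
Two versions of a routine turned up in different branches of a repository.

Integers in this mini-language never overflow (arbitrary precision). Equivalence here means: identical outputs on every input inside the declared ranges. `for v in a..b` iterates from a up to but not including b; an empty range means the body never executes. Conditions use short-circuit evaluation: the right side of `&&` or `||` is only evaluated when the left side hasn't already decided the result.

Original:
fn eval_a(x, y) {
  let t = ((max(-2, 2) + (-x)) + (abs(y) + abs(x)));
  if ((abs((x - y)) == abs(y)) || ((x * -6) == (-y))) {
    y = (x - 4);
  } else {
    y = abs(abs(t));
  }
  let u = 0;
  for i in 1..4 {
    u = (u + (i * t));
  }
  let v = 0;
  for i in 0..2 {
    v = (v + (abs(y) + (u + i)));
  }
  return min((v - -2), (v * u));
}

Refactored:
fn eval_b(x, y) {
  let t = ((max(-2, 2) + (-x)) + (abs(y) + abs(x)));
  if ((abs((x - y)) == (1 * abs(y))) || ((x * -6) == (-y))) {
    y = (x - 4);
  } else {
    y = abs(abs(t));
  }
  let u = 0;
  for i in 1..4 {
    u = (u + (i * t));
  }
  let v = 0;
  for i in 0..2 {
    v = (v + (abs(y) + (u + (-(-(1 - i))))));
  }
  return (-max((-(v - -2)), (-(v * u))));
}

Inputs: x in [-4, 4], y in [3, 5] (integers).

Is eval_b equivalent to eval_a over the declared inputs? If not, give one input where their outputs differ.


The two are interchangeable: arithmetic usage differs, plus min/max/abs usage differs, plus constant usage differs, and every declared input agrees.
Tracing x=3, y=3: eval_a: t = 5; ((abs((x - y)) == abs(y)) || ((x * -6) == (-y))) -> false; y = 5; u = 0; [i=1]; u = 5; [i=2]; u = 15; [i=3]; u = 30; v = 0; [i=0]; v = 35; [i=1]; v = 71; return 73 | eval_b: t = 5; ((abs((x - y)) == (1 * abs(y))) || ((x * -6) == (-y))) -> false; y = 5; u = 0; [i=1]; u = 5; [i=2]; u = 15; [i=3]; u = 30; v = 0; [i=0]; v = 36; [i=1]; v = 71; return 73 — matching result 73.
Across all 27 domain points the two functions coincide.
verdict: equivalent


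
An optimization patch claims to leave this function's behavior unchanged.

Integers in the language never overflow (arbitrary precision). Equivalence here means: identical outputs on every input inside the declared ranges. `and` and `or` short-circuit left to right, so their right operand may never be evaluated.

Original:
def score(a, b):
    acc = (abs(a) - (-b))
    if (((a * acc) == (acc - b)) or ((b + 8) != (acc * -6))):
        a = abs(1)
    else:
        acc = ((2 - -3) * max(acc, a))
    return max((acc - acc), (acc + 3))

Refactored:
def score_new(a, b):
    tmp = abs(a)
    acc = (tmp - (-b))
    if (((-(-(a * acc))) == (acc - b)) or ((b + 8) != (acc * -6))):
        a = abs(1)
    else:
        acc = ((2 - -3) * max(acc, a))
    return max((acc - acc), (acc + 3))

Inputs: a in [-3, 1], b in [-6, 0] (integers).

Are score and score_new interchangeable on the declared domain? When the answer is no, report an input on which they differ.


Behavior is preserved: although local variable names differ; and statement counts differ, the outputs never diverge.
Spot check at a=0, b=-3 — score: acc := -3 | (((a * acc) == (acc - b)) or ((b + 8) != (acc * -6))): true | a := 1 | result 0. score_new: tmp := 0 | acc := -3 | (((-(-(a * acc))) == (acc - b)) or ((b + 8) != (acc * -6))): true | a := 1 | result 0. Both give 0.
Sweeping the whole domain (35 inputs) finds no disagreement.
verdict: equivalent


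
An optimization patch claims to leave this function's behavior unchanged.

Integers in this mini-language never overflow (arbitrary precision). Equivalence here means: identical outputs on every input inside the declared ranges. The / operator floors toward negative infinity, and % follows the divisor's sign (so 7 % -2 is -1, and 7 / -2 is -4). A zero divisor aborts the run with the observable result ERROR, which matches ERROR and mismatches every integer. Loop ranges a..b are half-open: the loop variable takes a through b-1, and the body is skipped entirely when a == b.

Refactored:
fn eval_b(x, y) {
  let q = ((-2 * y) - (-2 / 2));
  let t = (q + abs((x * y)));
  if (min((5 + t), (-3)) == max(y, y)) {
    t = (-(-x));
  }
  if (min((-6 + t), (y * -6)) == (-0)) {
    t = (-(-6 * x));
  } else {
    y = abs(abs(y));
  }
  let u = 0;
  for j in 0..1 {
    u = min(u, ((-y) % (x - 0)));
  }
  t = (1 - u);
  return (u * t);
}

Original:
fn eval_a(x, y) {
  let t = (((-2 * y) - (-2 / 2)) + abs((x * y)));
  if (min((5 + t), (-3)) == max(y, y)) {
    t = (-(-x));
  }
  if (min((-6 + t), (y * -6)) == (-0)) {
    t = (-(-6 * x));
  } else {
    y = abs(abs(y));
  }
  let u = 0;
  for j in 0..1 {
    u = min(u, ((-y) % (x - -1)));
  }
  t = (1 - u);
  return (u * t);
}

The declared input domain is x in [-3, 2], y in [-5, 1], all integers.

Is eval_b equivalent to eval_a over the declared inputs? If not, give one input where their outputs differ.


Not equivalent: x=-3, y=-5 separates them (-2 vs -6).
eval_a: t := 26 | (min((5 + t), (-3)) == max(y, y)): false | (min((-6 + t), (y * -6)) == (-0)): false | y := 5 | u := 0 | iter j=0: | u := -1 | t := 2 | result -2
eval_b: q := 11 | t := 26 | (min((5 + t), (-3)) == max(y, y)): false | (min((-6 + t), (y * -6)) == (-0)): false | y := 5 | u := 0 | iter j=0: | u := -2 | t := 3 | result -6
verdict: not equivalent; witness: x=-3, y=-5


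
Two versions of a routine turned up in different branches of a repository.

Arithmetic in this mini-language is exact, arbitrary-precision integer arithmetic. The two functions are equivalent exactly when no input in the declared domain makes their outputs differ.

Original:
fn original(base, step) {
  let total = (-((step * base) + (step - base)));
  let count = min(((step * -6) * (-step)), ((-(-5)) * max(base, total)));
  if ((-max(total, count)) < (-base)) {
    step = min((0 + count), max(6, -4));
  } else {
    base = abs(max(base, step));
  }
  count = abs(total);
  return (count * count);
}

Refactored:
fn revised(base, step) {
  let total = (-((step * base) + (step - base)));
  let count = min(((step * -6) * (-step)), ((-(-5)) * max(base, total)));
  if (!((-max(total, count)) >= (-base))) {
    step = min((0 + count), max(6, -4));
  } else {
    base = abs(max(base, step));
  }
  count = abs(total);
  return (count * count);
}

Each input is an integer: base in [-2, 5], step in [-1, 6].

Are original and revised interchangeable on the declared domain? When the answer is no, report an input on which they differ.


The two are interchangeable: comparison usage differs, boolean connective usage differs, and every declared input agrees.
Spot check at base=5, step=3 — original: total=-13, then count=25, then ((-max(total, count)) < (-base)) is true, then step=6, then count=13, then returns 169. revised: total=-13, then count=25, then (!((-max(total, count)) >= (-base))) is true, then step=6, then count=13, then returns 169. Both give 169.
Checked all 64 inputs in the declared domain: the outputs agree on every one.
verdict: equivalent


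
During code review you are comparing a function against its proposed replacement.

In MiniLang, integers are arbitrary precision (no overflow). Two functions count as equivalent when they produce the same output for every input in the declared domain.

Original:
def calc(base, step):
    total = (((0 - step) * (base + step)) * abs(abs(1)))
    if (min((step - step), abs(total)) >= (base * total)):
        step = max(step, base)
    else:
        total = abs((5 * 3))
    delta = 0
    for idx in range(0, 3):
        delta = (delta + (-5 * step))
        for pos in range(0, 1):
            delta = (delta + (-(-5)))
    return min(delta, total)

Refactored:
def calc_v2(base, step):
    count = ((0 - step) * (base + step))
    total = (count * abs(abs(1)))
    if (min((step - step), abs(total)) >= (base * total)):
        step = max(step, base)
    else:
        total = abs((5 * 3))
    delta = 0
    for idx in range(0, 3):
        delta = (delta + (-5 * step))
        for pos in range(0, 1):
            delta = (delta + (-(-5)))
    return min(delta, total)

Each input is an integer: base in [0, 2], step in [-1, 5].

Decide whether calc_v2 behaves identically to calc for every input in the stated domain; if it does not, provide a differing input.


Comparing the listings, the differences include: local variable names differ, plus statement counts differ.
One worked example (base=0, step=4) — calc: total := -16 | (min((step - step), abs(total)) >= (base * total)): true | step := 4 | delta := 0 | iter idx=0: | delta := -20 | iter pos=0: | delta := -15 | iter idx=1: | delta := -35 | iter pos=0: | delta := -30 | iter idx=2: | delta := -50 | iter pos=0: | delta := -45 | result -45; calc_v2: count := -16 | total := -16 | (min((step - step), abs(total)) >= (base * total)): true | step := 4 | delta := 0 | iter idx=0: | delta := -20 | iter pos=0: | delta := -15 | iter idx=1: | delta := -35 | iter pos=0: | delta := -30 | iter idx=2: | delta := -50 | iter pos=0: | delta := -45 | result -45; agreement on -45.
An exhaustive pass over the 21 declared inputs shows identical outputs.
verdict: equivalent


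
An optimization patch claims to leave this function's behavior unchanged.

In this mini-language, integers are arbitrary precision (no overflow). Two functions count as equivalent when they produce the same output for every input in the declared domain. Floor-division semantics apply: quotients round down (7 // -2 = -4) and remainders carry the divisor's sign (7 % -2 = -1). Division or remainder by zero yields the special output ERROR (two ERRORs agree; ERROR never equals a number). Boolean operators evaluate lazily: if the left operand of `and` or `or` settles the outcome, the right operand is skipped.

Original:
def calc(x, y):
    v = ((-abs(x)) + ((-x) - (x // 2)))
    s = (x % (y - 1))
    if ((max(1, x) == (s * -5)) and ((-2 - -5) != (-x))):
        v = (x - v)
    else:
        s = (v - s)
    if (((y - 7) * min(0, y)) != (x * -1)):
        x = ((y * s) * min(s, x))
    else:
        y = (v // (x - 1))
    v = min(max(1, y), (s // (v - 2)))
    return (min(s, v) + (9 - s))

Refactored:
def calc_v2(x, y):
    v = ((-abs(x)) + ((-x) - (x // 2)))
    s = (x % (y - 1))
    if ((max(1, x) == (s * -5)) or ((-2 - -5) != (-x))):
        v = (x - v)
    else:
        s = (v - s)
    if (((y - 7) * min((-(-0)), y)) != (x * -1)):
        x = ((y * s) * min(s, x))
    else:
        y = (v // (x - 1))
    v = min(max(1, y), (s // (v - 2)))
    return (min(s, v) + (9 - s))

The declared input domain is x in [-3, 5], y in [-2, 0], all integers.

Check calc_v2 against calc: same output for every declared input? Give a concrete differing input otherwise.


Evaluate both at x=-2, y=-2.
calc: v becomes 1; next s becomes -2; next ((max(1, x) == (s * -5)) and ((-2 - -5) != (-x))) evaluates to false; next s becomes 3; next (((y - 7) * min(0, y)) != (x * -1)) evaluates to true; next x becomes 12; next v becomes -3; next final value 3
calc_v2: v becomes 1; next s becomes -2; next ((max(1, x) == (s * -5)) or ((-2 - -5) != (-x))) evaluates to true; next v becomes -3; next (((y - 7) * min((-(-0)), y)) != (x * -1)) evaluates to true; next x becomes -8; next v becomes 0; next final value 9
3 and 9 differ, so these are not the same function on this domain.
verdict: not equivalent; witness: x=-2, y=-2


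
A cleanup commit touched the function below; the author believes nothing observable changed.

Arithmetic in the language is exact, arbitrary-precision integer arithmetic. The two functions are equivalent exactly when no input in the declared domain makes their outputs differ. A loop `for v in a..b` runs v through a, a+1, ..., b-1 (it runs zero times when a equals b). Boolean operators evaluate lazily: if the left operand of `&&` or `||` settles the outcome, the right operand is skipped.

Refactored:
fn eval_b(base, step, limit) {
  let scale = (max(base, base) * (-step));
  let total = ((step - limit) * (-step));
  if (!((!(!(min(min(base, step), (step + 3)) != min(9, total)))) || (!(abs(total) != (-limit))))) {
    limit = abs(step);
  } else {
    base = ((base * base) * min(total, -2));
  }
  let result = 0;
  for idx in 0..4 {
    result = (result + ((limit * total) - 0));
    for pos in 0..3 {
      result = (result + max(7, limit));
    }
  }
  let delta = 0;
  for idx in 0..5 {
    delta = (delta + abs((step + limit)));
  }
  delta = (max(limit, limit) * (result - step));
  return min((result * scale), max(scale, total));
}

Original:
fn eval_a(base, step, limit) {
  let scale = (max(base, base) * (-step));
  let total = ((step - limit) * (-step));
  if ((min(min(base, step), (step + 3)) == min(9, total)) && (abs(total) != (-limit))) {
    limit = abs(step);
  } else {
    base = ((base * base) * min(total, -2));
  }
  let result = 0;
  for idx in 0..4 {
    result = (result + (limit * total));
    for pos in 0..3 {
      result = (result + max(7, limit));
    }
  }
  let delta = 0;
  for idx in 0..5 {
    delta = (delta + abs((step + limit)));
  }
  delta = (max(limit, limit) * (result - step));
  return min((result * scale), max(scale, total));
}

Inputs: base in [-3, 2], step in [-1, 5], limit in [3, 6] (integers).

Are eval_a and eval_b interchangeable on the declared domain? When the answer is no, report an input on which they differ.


Comparing the listings, the differences include: constant usage differs; and boolean connective usage differs; and arithmetic usage differs; and comparison usage differs.
One worked example (base=1, step=3, limit=6) — eval_a: scale := -3 | total := 9 | ((min(min(base, step), (step + 3)) == min(9, total)) && (abs(total) != (-limit))): false | base := -2 | result := 0 | iter idx=0: | result := 54 | iter pos=0: | result := 61 | iter pos=1: | result := 68 | iter pos=2: | result := 75 | iter idx=1: | result := 129 | iter pos=0: | result := 136 | iter pos=1: | result := 143 | iter pos=2: | result := 150 | iter idx=2: | result := 204 | iter pos=0: | result := 211 | iter pos=1: | result := 218 | iter pos=2: | result := 225 | iter idx=3: | result := 279 | iter pos=0: | result := 286 | iter pos=1: | result := 293 | iter pos=2: | result := 300 | delta := 0 | iter idx=0: | delta := 9 | iter idx=1: | delta := 18 | iter idx=2: | delta := 27 | iter idx=3: | delta := 36 | iter idx=4: | delta := 45 | delta := 1782 | result -900; eval_b: scale := -3 | total := 9 | (!((!(!(min(min(base, step), (step + 3)) != min(9, total)))) || (!(abs(total) != (-limit))))): false | base := -2 | result := 0 | iter idx=0: | result := 54 | iter pos=0: | result := 61 | iter pos=1: | result := 68 | iter pos=2: | result := 75 | iter idx=1: | result := 129 | iter pos=0: | result := 136 | iter pos=1: | result := 143 | iter pos=2: | result := 150 | iter idx=2: | result := 204 | iter pos=0: | result := 211 | iter pos=1: | result := 218 | iter pos=2: | result := 225 | iter idx=3: | result := 279 | iter pos=0: | result := 286 | iter pos=1: | result := 293 | iter pos=2: | result := 300 | delta := 0 | iter idx=0: | delta := 9 | iter idx=1: | delta := 18 | iter idx=2: | delta := 27 | iter idx=3: | delta := 36 | iter idx=4: | delta := 45 | delta := 1782 | result -900; agreement on -900.
Checked all 168 inputs in the declared domain: the outputs agree on every one.
verdict: equivalent


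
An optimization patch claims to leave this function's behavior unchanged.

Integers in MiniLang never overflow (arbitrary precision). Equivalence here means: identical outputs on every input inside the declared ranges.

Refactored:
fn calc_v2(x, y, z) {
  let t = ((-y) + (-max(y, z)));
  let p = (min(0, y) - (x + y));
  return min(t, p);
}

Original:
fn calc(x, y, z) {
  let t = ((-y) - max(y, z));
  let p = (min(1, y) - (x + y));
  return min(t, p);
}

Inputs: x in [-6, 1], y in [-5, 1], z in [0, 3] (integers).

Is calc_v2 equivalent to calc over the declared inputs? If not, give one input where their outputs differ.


The suspicious edit (`1` became `0`) never changes the result for any input inside the declared domain.
Tracing x=-4, y=-3, z=1: calc: t=2, then p=4, then returns 2 | calc_v2: t=2, then p=4, then returns 2 — matching result 2.
Sweeping the whole domain (224 inputs) finds no disagreement.
verdict: equivalent


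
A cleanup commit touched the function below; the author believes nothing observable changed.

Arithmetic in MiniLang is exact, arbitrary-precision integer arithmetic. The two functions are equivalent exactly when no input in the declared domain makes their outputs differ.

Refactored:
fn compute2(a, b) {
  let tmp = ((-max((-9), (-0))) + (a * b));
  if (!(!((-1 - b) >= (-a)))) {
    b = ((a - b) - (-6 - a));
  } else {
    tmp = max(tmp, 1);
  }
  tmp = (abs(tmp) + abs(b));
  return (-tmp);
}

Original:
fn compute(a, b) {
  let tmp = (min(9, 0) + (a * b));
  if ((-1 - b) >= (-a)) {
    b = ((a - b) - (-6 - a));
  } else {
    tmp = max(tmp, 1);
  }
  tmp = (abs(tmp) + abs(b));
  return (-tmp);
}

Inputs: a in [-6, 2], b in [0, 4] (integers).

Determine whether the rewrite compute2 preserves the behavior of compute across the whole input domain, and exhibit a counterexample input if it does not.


Comparing the listings, the differences include: min/max/abs usage differs, and boolean connective usage differs.
Spot check at a=-2, b=1 — compute: tmp=-2, then ((-1 - b) >= (-a)) is false, then tmp=1, then tmp=2, then returns -2. compute2: tmp=-2, then (!(!((-1 - b) >= (-a)))) is false, then tmp=1, then tmp=2, then returns -2. Both give -2.
Checked all 45 inputs in the declared domain: the outputs agree on every one.
verdict: equivalent


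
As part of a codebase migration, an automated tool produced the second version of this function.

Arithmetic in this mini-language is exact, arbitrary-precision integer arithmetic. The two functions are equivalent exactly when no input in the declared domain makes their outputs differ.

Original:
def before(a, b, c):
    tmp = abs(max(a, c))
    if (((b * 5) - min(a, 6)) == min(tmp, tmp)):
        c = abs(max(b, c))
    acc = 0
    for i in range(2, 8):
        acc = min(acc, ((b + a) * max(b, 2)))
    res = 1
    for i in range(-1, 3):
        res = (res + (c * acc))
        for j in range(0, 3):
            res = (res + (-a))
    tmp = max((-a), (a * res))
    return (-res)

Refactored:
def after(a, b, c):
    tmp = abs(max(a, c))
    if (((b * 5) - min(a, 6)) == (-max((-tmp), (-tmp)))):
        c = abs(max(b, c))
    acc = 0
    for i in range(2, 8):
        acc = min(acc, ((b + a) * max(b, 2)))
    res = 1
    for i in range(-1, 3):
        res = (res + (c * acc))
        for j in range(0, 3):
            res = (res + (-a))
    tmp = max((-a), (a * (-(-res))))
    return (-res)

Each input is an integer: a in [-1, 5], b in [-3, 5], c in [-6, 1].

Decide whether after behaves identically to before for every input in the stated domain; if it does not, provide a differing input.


Equivalent — the differences include min/max/abs usage differs, yet no declared input distinguishes the two.
Tracing a=3, b=2, c=-5: before: tmp=3, then (((b * 5) - min(a, 6)) == min(tmp, tmp)) is false, then acc=0, then (i=2), then acc=0, then (i=3), then acc=0, then (i=4), then acc=0, then (i=5), then acc=0, then (i=6), then acc=0, then (i=7), then acc=0, then res=1, then (i=-1), then res=1, then (j=0), then res=-2, then (j=1), then res=-5, then (j=2), then res=-8, then (i=0), then res=-8, then (j=0), then res=-11, then (j=1), then res=-14, then (j=2), then res=-17, then (i=1), then res=-17, then (j=0), then res=-20, then (j=1), then res=-23, then (j=2), then res=-26, then (i=2), then res=-26, then (j=0), then res=-29, then (j=1), then res=-32, then (j=2), then res=-35, then tmp=-3, then returns 35 | after: tmp=3, then (((b * 5) - min(a, 6)) == (-max((-tmp), (-tmp)))) is false, then acc=0, then (i=2), then acc=0, then (i=3), then acc=0, then (i=4), then acc=0, then (i=5), then acc=0, then (i=6), then acc=0, then (i=7), then acc=0, then res=1, then (i=-1), then res=1, then (j=0), then res=-2, then (j=1), then res=-5, then (j=2), then res=-8, then (i=0), then res=-8, then (j=0), then res=-11, then (j=1), then res=-14, then (j=2), then res=-17, then (i=1), then res=-17, then (j=0), then res=-20, then (j=1), then res=-23, then (j=2), then res=-26, then (i=2), then res=-26, then (j=0), then res=-29, then (j=1), then res=-32, then (j=2), then res=-35, then tmp=-3, then returns 35 — matching result 35.
An exhaustive pass over the 504 declared inputs shows identical outputs.
verdict: equivalent


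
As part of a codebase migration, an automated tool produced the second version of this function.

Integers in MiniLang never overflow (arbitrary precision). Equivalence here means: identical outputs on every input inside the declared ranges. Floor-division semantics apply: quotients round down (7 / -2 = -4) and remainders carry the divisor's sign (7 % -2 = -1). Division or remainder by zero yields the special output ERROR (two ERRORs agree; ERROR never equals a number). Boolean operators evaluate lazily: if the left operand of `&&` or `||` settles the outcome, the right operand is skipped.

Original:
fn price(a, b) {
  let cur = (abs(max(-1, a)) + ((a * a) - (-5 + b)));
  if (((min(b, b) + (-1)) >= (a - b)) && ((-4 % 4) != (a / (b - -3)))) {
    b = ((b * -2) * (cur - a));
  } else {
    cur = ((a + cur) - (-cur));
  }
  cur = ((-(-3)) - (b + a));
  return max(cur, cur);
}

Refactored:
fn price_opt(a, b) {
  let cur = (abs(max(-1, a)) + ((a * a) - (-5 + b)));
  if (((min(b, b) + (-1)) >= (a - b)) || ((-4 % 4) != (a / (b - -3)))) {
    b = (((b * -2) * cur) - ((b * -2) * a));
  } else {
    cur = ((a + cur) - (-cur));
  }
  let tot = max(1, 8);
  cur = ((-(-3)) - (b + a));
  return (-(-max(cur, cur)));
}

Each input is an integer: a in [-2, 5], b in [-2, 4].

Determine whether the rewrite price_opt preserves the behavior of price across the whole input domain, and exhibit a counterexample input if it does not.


Not equivalent: a=-2, b=-2 separates them (7 vs -51).
price: cur becomes 12; next (((min(b, b) + (-1)) >= (a - b)) && ((-4 % 4) != (a / (b - -3)))) evaluates to false; next cur becomes 22; next cur becomes 7; next final value 7
price_opt: cur becomes 12; next (((min(b, b) + (-1)) >= (a - b)) || ((-4 % 4) != (a / (b - -3)))) evaluates to true; next b becomes 56; next tot becomes 8; next cur becomes -51; next final value -51
verdict: not equivalent; witness: a=-2, b=-2
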